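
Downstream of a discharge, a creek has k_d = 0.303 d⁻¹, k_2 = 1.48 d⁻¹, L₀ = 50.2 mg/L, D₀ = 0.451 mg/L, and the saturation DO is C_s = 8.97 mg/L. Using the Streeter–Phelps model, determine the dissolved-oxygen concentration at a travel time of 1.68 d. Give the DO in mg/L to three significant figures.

k_d L₀/(k_2−k_d) = 0.303×50.2/(1.48−0.303) = 15.21/1.177 = 12.92 mg/L.
e^(−k_d t) = e^(−0.303×1.680) = 0.6011; e^(−k_2 t) = e^(−1.48×1.680) = 0.08321.
D = 12.92 × (0.6011 − 0.08321) + 0.451 × 0.08321 = 6.692 + 0.03753 = 6.730 mg/L.
DO = C_s − D = 8.97 − 6.730 = 2.240 mg/L.

DO ≈ 2.24 mg/L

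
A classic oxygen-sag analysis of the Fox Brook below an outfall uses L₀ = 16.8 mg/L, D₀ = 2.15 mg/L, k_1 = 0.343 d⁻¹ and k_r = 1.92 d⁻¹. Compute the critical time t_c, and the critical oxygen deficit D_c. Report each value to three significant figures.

t_c ≈ 0.529 d; D_c ≈ 2.50 mg/L

With k_r/k_1 = 5.598 and 1 − D₀(k_r−k_1)/(k_1 L₀) = 0.4116,
t_c = ln(5.598 × 0.4116) / (1.92 − 0.343) = ln(2.304) / 1.577 = 0.8347/1.577 = 0.5293 d.
L(t_c) = L₀ e^(−k_1 t_c) = 16.8 × 0.8340 = 14.01 mg/L, and at the critical point k_r D_c = k_1 L, so D_c = (0.343/1.92) × 14.01 = 2.503 mg/L.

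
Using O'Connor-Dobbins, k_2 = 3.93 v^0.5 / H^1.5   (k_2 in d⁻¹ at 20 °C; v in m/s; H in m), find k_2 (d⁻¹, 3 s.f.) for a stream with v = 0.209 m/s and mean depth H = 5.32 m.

k_2 = 3.93 × 0.209^0.5 / 5.32^1.5 = 3.93 × 0.4572 / 12.27 = 0.1464 d⁻¹.

k_2 ≈ 0.146 d⁻¹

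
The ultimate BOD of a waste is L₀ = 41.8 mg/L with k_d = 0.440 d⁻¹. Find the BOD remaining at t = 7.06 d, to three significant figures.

L ≈ 1.87 mg/L

L_t = L₀ e^(−k_d t) = 41.8 × e^(−0.440×7.06) = 41.8 × 0.04476 = 1.871 mg/L.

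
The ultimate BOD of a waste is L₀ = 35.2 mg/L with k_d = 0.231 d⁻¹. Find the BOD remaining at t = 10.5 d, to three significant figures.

L ≈ 3.11 mg/L

L_t = L₀ e^(−k_d t) = 35.2 × e^(−0.231×10.5) = 35.2 × 0.08843 = 3.113 mg/L.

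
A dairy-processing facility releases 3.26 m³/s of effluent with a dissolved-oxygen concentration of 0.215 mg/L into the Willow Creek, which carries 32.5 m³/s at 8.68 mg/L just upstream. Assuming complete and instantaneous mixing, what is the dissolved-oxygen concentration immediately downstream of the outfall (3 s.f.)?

Flow-weighted mixing: C = (Q_r C_r + Q_w C_w)/(Q_r + Q_w)
= (32.5×8.68 + 3.26×0.215)/(32.5 + 3.26) = 282.8/35.76 = 7.908 mg/L.

7.91 mg/L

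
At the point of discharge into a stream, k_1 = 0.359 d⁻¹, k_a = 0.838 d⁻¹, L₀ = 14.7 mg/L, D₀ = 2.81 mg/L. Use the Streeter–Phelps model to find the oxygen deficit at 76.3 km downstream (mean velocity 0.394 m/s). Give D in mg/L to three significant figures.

Travel time t = x/v = 76.3 km / (0.394 m/s) = 76300 m / 0.394 m/s = 193700 s = 2.241 d.
k_1 L₀/(k_a−k_1) = 0.359×14.7/(0.838−0.359) = 5.277/0.4790 = 11.02 mg/L.
e^(−k_1 t) = e^(−0.359×2.241) = 0.4472; e^(−k_a t) = e^(−0.838×2.241) = 0.1529.
D = 11.02 × (0.4472 − 0.1529) + 2.81 × 0.1529 = 3.243 + 0.4295 = 3.673 mg/L.

D ≈ 3.67 mg/L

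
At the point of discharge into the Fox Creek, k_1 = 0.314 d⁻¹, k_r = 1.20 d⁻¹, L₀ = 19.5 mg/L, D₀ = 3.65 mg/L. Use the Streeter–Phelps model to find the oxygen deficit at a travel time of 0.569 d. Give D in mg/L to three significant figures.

k_1 L₀/(k_r−k_1) = 0.314×19.5/(1.20−0.314) = 6.123/0.8860 = 6.911 mg/L.
e^(−k_1 t) = e^(−0.314×0.5690) = 0.8364; e^(−k_r t) = e^(−1.20×0.5690) = 0.5052.
D = 6.911 × (0.8364 − 0.5052) + 3.65 × 0.5052 = 2.289 + 1.844 = 4.133 mg/L.

D ≈ 4.13 mg/L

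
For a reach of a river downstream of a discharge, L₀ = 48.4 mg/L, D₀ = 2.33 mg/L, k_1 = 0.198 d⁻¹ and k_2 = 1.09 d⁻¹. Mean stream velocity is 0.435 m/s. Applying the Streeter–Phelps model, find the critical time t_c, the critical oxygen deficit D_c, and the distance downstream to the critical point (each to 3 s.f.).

t_c = [1/(k_2−k_1)] ln[(k_2/k_1)(1 − D₀(k_2−k_1)/(k_1 L₀))]
= [1/(1.09−0.198)] ln[(1.09/0.198)(1 − 2.33×0.8920/(0.198×48.4))]
= (1/0.8920) ln[5.505 × 0.7831] = 1.121 × ln(4.311) = 1.121 × 1.461 = 1.638 d.
L(t_c) = L₀ e^(−k_1 t_c) = 48.4 × 0.7230 = 34.99 mg/L, and at the critical point k_2 D_c = k_1 L, so D_c = (0.198/1.09) × 34.99 = 6.357 mg/L.
x_c = v t_c = 0.435 m/s × 1.638 d × 86400 s/d = 61570 m ≈ 61.6 km.

t_c ≈ 1.64 d; D_c ≈ 6.36 mg/L; x_c ≈ 61.6 km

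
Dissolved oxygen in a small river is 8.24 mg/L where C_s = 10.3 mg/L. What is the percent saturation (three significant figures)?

80.0 % saturation

% saturation = C/C_s × 100 = 8.24/10.3 × 100 = 80.0 %.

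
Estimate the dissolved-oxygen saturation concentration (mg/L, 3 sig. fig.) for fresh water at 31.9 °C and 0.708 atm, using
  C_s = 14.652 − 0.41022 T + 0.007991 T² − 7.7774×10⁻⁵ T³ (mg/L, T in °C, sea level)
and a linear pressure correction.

C_s ≈ 5.08 mg/L

At sea level: C_s = 14.652 − 0.41022×31.9 + 0.007991×31.9² − 7.7774×10⁻⁵×31.9³ = 7.173 mg/L.
Pressure correction: C_s' = 7.173 × 0.708 = 5.079 mg/L.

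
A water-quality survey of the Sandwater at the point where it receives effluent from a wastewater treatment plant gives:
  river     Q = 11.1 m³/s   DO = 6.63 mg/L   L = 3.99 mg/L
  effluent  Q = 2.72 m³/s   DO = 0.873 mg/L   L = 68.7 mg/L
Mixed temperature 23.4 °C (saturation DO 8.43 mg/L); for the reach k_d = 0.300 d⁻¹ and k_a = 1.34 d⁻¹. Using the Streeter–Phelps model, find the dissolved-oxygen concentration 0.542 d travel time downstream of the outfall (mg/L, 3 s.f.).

Mixed DO = (11.1×6.63 + 2.72×0.873)/(11.1+2.72) = 75.97/13.82 = 5.497 mg/L.
Mixed L₀ = (11.1×3.99 + 2.72×68.7)/(13.82) = 231.2/13.82 = 16.73 mg/L.
Initial deficit D₀ = C_s − DO₀ = 8.43 − 5.497 = 2.933 mg/L.
D(0.542) = [0.300×16.73/(1.34−0.300)](e^(−0.300×0.542) − e^(−1.34×0.542)) + 2.933 e^(−1.34×0.542)
= 4.825 × (0.8499 − 0.4837) + 2.933 × 0.4837 = 3.186 mg/L.
DO = 8.43 − 3.186 = 5.244 mg/L.

DO ≈ 5.24 mg/L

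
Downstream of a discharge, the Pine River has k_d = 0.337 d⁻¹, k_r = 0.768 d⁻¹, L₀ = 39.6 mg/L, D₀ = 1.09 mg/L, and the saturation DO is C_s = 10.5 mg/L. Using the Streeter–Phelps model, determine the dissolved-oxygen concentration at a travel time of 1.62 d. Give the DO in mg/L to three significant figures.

DO ≈ 1.17 mg/L

k_d L₀/(k_r−k_d) = 0.337×39.6/(0.768−0.337) = 13.35/0.4310 = 30.96 mg/L.
e^(−k_d t) = e^(−0.337×1.620) = 0.5793; e^(−k_r t) = e^(−0.768×1.620) = 0.2882.
D = 30.96 × (0.5793 − 0.2882) + 1.09 × 0.2882 = 9.014 + 0.3141 = 9.328 mg/L.
DO = C_s − D = 10.5 − 9.328 = 1.172 mg/L.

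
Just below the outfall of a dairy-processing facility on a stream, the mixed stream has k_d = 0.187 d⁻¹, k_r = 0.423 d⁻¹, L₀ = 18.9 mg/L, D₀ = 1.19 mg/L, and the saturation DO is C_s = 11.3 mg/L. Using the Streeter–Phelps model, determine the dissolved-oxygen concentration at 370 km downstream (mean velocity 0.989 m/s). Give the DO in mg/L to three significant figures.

DO ≈ 6.84 mg/L

Travel time t = x/v = 370 km / (0.989 m/s) = 370000 m / 0.989 m/s = 374100 s = 4.330 d.
k_d L₀/(k_r−k_d) = 0.187×18.9/(0.423−0.187) = 3.534/0.2360 = 14.98 mg/L.
e^(−k_d t) = e^(−0.187×4.330) = 0.4450; e^(−k_r t) = e^(−0.423×4.330) = 0.1602.
D = 14.98 × (0.4450 − 0.1602) + 1.19 × 0.1602 = 4.266 + 0.1906 = 4.456 mg/L.
DO = C_s − D = 11.3 − 4.456 = 6.844 mg/L.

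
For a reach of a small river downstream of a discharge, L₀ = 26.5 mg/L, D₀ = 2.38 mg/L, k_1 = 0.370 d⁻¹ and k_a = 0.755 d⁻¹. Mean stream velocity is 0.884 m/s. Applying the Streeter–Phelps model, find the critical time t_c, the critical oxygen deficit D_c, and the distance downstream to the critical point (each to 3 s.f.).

t_c ≈ 1.60 d; D_c ≈ 7.19 mg/L; x_c ≈ 122 km

t_c = [1/(k_a−k_1)] ln[(k_a/k_1)(1 − D₀(k_a−k_1)/(k_1 L₀))]
= [1/(0.755−0.370)] ln[(0.755/0.370)(1 − 2.38×0.3850/(0.370×26.5))]
= (1/0.3850) ln[2.041 × 0.9065] = 2.597 × ln(1.850) = 2.597 × 0.6151 = 1.598 d.
L(t_c) = L₀ e^(−k_1 t_c) = 26.5 × 0.5537 = 14.67 mg/L, and at the critical point k_a D_c = k_1 L, so D_c = (0.370/0.755) × 14.67 = 7.191 mg/L.
x_c = v t_c = 0.884 m/s × 1.598 d × 86400 s/d = 122000 m ≈ 122 km.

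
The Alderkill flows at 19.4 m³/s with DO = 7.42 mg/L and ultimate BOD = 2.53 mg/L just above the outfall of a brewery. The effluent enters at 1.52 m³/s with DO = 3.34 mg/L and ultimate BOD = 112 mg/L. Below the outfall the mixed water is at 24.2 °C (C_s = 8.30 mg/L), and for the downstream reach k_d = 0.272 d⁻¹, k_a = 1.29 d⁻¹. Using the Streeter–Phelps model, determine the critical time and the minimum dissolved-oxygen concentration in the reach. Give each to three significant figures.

t_c ≈ 0.994 d; minimum DO ≈ 6.61 mg/L

Mixed DO = (19.4×7.42 + 1.52×3.34)/(19.4+1.52) = 149.0/20.92 = 7.124 mg/L.
Mixed L₀ = (19.4×2.53 + 1.52×112)/(20.92) = 219.3/20.92 = 10.48 mg/L.
Initial deficit D₀ = C_s − DO₀ = 8.30 − 7.124 = 1.176 mg/L.
t_c = (1/1.018) ln[(1.29/0.272)(1 − 1.176×1.018/(0.272×10.48))] = 0.9823 × ln(2.751) = 0.9940 d.
D_c = (0.272/1.29) × 10.48 × e^(−0.272×0.9940) = 0.2109 × 10.48 × 0.7631 = 1.687 mg/L.
Minimum DO = 8.30 − 1.687 = 6.613 mg/L.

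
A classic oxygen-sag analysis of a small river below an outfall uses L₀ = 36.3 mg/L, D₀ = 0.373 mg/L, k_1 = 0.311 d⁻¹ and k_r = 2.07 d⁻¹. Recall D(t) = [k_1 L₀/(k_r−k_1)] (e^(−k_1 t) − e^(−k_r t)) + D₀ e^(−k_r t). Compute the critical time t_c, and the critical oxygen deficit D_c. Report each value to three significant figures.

t_c ≈ 1.04 d; D_c ≈ 3.94 mg/L

At the critical point dD/dt = 0, so k_1 L₀ e^(−k_1 t) = k_r D. Substituting D(t) from the Streeter–Phelps equation and solving for t gives
t_c = ln[(k_r/k_1)(1 − D₀(k_r−k_1)/(k_1 L₀))] / (k_r−k_1).
Here k_r−k_1 = 1.759 d⁻¹ and 1 − D₀(k_r−k_1)/(k_1 L₀) = 1 − 0.373×1.759/(0.311×36.3) = 0.9419, so
t_c = ln(6.656 × 0.9419) / 1.759 = 1.836 / 1.759 = 1.044 d.
D_c = (k_1/k_r) L₀ e^(−k_1 t_c) = (0.311/2.07) × 36.3 × e^(−0.311×1.044) = 0.1502 × 36.3 × 0.7229 = 3.942 mg/L.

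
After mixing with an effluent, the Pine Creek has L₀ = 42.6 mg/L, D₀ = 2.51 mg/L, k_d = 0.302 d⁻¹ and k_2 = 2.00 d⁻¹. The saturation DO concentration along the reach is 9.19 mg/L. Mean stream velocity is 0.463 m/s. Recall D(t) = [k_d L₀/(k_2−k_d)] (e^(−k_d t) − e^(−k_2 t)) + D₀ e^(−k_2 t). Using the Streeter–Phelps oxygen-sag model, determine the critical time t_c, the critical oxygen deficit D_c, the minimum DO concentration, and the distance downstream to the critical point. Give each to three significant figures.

t_c ≈ 0.876 d; D_c ≈ 4.94 mg/L; min DO ≈ 4.25 mg/L; x_c ≈ 35.1 km

t_c = [1/(k_2−k_d)] ln[(k_2/k_d)(1 − D₀(k_2−k_d)/(k_d L₀))]
= [1/(2.00−0.302)] ln[(2.00/0.302)(1 − 2.51×1.698/(0.302×42.6))]
= (1/1.698) ln[6.623 × 0.6687] = 0.5889 × ln(4.429) = 0.5889 × 1.488 = 0.8764 d.
L(t_c) = L₀ e^(−k_d t_c) = 42.6 × 0.7675 = 32.69 mg/L, and at the critical point k_2 D_c = k_d L, so D_c = (0.302/2.00) × 32.69 = 4.937 mg/L.
Minimum DO = C_s − D_c = 9.19 − 4.937 = 4.253 mg/L.
x_c = v t_c = 0.463 m/s × 0.8764 d × 86400 s/d = 35060 m ≈ 35.1 km.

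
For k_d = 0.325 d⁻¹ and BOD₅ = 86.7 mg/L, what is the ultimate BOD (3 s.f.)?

L₀ ≈ 108 mg/L

BOD₅ = L₀(1 − e^(−5k_d)) ⇒ L₀ = BOD₅ / (1 − e^(−5×0.325))
= 86.7 / (1 − 0.1969) = 86.7 / 0.8031 = 108.0 mg/L.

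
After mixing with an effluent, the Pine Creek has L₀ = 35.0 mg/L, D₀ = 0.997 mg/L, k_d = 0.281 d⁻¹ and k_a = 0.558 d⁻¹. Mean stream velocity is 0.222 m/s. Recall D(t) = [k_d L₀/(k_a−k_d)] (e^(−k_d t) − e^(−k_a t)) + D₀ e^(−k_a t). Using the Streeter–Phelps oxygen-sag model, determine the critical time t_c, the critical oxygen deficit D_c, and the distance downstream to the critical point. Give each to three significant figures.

t_c = [1/(k_a−k_d)] ln[(k_a/k_d)(1 − D₀(k_a−k_d)/(k_d L₀))]
= [1/(0.558−0.281)] ln[(0.558/0.281)(1 − 0.997×0.2770/(0.281×35.0))]
= (1/0.2770) ln[1.986 × 0.9719] = 3.610 × ln(1.930) = 3.610 × 0.6575 = 2.374 d.
L(t_c) = L₀ e^(−k_d t_c) = 35.0 × 0.5132 = 17.96 mg/L, and at the critical point k_a D_c = k_d L, so D_c = (0.281/0.558) × 17.96 = 9.046 mg/L.
x_c = v t_c = 0.222 m/s × 2.374 d × 86400 s/d = 45530 m ≈ 45.5 km.

t_c ≈ 2.37 d; D_c ≈ 9.05 mg/L; x_c ≈ 45.5 km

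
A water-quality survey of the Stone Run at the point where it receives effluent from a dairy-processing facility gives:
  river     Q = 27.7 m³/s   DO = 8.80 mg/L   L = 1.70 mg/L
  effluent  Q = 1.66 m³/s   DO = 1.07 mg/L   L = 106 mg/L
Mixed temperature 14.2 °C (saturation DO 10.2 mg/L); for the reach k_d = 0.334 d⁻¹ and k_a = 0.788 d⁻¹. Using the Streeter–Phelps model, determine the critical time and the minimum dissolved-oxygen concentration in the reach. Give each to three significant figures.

t_c ≈ 1.01 d; minimum DO ≈ 7.90 mg/L

Mixed DO = (27.7×8.80 + 1.66×1.07)/(27.7+1.66) = 245.5/29.36 = 8.363 mg/L.
Mixed L₀ = (27.7×1.70 + 1.66×106)/(29.36) = 223.0/29.36 = 7.597 mg/L.
Initial deficit D₀ = C_s − DO₀ = 10.2 − 8.363 = 1.837 mg/L.
t_c = (1/0.4540) ln[(0.788/0.334)(1 − 1.837×0.4540/(0.334×7.597))] = 2.203 × ln(1.584) = 1.013 d.
D_c = (0.334/0.788) × 7.597 × e^(−0.334×1.013) = 0.4239 × 7.597 × 0.7130 = 2.296 mg/L.
Minimum DO = 10.2 − 2.296 = 7.904 mg/L.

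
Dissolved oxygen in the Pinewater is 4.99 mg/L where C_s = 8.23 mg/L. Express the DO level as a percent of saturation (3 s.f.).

60.6 % saturation

% saturation = C/C_s × 100 = 4.99/8.23 × 100 = 60.6 %.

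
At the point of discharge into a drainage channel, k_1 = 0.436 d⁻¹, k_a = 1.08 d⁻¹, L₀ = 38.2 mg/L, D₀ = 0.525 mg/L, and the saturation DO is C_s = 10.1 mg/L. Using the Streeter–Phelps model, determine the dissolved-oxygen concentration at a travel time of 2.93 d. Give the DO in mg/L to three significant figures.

k_1 L₀/(k_a−k_1) = 0.436×38.2/(1.08−0.436) = 16.66/0.6440 = 25.86 mg/L.
e^(−k_1 t) = e^(−0.436×2.930) = 0.2787; e^(−k_a t) = e^(−1.08×2.930) = 0.04224.
D = 25.86 × (0.2787 − 0.04224) + 0.525 × 0.04224 = 6.116 + 0.02218 = 6.139 mg/L.
DO = C_s − D = 10.1 − 6.139 = 3.961 mg/L.

DO ≈ 3.96 mg/L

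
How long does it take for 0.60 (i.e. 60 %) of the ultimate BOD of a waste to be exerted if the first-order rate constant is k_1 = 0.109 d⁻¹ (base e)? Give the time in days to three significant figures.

t ≈ 8.41 d

y/L₀ = 1 − e^(−k_1 t) = 0.60 ⇒ e^(−k_1 t) = 0.400
t = −ln(0.400) / 0.109 = 0.9163 / 0.109 = 8.406 d.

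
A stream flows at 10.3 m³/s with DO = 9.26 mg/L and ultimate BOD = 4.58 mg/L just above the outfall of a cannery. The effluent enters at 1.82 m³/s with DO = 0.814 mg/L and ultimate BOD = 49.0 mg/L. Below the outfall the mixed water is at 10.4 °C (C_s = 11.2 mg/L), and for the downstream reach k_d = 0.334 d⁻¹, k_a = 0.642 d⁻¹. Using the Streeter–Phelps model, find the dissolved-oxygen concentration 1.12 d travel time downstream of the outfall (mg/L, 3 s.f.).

Mixed DO = (10.3×9.26 + 1.82×0.814)/(10.3+1.82) = 96.86/12.12 = 7.992 mg/L.
Mixed L₀ = (10.3×4.58 + 1.82×49.0)/(12.12) = 136.4/12.12 = 11.25 mg/L.
Initial deficit D₀ = C_s − DO₀ = 11.2 − 7.992 = 3.208 mg/L.
D(1.12) = [0.334×11.25/(0.642−0.334)](e^(−0.334×1.12) − e^(−0.642×1.12)) + 3.208 e^(−0.642×1.12)
= 12.20 × (0.6879 − 0.4872) + 3.208 × 0.4872 = 4.012 mg/L.
DO = 11.2 − 4.012 = 7.188 mg/L.

DO ≈ 7.19 mg/L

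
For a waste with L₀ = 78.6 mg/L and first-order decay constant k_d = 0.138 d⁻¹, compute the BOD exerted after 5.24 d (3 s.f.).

y ≈ 40.5 mg/L

y_t = L₀(1 − e^(−k_d t)) = 78.6 × (1 − e^(−0.138×5.24))
= 78.6 × (1 − 0.4852) = 78.6 × 0.5148 = 40.46 mg/L.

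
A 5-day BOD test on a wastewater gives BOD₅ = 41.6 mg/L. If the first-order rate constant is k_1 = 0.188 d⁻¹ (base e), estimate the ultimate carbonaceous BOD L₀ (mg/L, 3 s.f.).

L₀ ≈ 68.3 mg/L

BOD₅ = L₀(1 − e^(−5k_1)) ⇒ L₀ = BOD₅ / (1 − e^(−5×0.188))
= 41.6 / (1 − 0.3906) = 41.6 / 0.6094 = 68.27 mg/L.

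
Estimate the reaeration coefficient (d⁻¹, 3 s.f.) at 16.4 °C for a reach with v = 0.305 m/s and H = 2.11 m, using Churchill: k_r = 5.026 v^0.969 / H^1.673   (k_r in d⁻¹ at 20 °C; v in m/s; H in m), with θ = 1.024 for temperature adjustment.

k_r ≈ 0.419 d⁻¹

k_r(20) = 5.026 × 0.305^0.969 / 2.11^1.673 = 5.026 × 0.3164 / 3.488 = 0.4560 d⁻¹.
k_r(16.4) = 0.4560 × 1.024^(16.4−20) = 0.4560 × 0.9182 = 0.4187 d⁻¹.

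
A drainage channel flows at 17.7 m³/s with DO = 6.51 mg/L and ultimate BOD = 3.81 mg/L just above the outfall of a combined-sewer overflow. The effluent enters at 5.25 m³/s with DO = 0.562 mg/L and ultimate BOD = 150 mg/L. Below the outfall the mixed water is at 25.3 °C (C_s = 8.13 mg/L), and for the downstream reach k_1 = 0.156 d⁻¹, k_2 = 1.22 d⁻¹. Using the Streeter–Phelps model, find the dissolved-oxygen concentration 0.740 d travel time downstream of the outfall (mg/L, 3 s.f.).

DO ≈ 4.27 mg/L

Mixed DO = (17.7×6.51 + 5.25×0.562)/(17.7+5.25) = 118.2/22.95 = 5.149 mg/L.
Mixed L₀ = (17.7×3.81 + 5.25×150)/(22.95) = 854.9/22.95 = 37.25 mg/L.
Initial deficit D₀ = C_s − DO₀ = 8.13 − 5.149 = 2.981 mg/L.
D(0.740) = [0.156×37.25/(1.22−0.156)](e^(−0.156×0.740) − e^(−1.22×0.740)) + 2.981 e^(−1.22×0.740)
= 5.462 × (0.8910 − 0.4054) + 2.981 × 0.4054 = 3.860 mg/L.
DO = 8.13 − 3.860 = 4.270 mg/L.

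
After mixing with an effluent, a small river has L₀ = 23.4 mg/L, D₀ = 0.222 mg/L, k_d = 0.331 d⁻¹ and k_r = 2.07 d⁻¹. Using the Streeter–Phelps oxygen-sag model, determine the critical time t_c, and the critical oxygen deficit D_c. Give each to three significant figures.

t_c ≈ 1.02 d; D_c ≈ 2.67 mg/L

At the critical point dD/dt = 0, so k_d L₀ e^(−k_d t) = k_r D. Substituting D(t) from the Streeter–Phelps equation and solving for t gives
t_c = ln[(k_r/k_d)(1 − D₀(k_r−k_d)/(k_d L₀))] / (k_r−k_d).
Here k_r−k_d = 1.739 d⁻¹ and 1 − D₀(k_r−k_d)/(k_d L₀) = 1 − 0.222×1.739/(0.331×23.4) = 0.9502, so
t_c = ln(6.254 × 0.9502) / 1.739 = 1.782 / 1.739 = 1.025 d.
L(t_c) = L₀ e^(−k_d t_c) = 23.4 × 0.7123 = 16.67 mg/L, and at the critical point k_r D_c = k_d L, so D_c = (0.331/2.07) × 16.67 = 2.665 mg/L.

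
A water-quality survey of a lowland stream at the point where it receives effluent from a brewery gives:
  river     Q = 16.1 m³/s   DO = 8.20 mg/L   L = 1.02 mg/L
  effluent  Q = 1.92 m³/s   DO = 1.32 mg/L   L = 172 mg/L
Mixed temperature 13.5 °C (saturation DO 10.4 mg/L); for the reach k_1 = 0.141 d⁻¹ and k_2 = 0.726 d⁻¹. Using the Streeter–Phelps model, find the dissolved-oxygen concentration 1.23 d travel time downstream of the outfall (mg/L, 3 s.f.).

Mixed DO = (16.1×8.20 + 1.92×1.32)/(16.1+1.92) = 134.6/18.02 = 7.467 mg/L.
Mixed L₀ = (16.1×1.02 + 1.92×172)/(18.02) = 346.7/18.02 = 19.24 mg/L.
Initial deficit D₀ = C_s − DO₀ = 10.4 − 7.467 = 2.933 mg/L.
D(1.23) = [0.141×19.24/(0.726−0.141)](e^(−0.141×1.23) − e^(−0.726×1.23)) + 2.933 e^(−0.726×1.23)
= 4.637 × (0.8408 − 0.4094) + 2.933 × 0.4094 = 3.201 mg/L.
DO = 10.4 − 3.201 = 7.199 mg/L.

DO ≈ 7.20 mg/L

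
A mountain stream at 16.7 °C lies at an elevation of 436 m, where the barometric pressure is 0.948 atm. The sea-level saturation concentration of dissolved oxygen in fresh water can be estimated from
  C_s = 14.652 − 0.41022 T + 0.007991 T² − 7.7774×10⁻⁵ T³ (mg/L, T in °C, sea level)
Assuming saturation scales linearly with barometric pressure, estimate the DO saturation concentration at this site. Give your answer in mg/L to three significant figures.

At sea level: C_s = 14.652 − 0.41022×16.7 + 0.007991×16.7² − 7.7774×10⁻⁵×16.7³ = 9.668 mg/L.
Pressure correction: C_s' = 9.668 × 0.948 = 9.165 mg/L.

C_s ≈ 9.16 mg/L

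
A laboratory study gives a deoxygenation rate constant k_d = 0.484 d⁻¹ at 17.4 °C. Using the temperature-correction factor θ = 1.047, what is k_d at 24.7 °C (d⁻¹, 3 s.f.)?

k_d(T₂) = k_d(T₁) · θ^(T₂−T₁) = 0.484 × 1.047^(24.7−17.4)
= 0.484 × 1.047^7.30 = 0.484 × 1.398 = 0.6768 d⁻¹.

k_d ≈ 0.677 d⁻¹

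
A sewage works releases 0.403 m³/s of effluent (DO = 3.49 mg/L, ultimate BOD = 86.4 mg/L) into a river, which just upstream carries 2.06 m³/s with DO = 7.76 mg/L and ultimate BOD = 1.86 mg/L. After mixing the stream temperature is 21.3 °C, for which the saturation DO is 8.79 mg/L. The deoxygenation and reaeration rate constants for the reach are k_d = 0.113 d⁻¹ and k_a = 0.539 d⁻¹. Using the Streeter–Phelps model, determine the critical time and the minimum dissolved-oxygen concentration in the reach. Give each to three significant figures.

Mixed DO = (2.06×7.76 + 0.403×3.49)/(2.06+0.403) = 17.39/2.463 = 7.061 mg/L.
Mixed L₀ = (2.06×1.86 + 0.403×86.4)/(2.463) = 38.65/2.463 = 15.69 mg/L.
Initial deficit D₀ = C_s − DO₀ = 8.79 − 7.061 = 1.729 mg/L.
t_c = (1/0.4260) ln[(0.539/0.113)(1 − 1.729×0.4260/(0.113×15.69))] = 2.347 × ln(2.789) = 2.408 d.
D_c = (0.113/0.539) × 15.69 × e^(−0.113×2.408) = 0.2096 × 15.69 × 0.7618 = 2.506 mg/L.
Minimum DO = 8.79 − 2.506 = 6.284 mg/L.

t_c ≈ 2.41 d; minimum DO ≈ 6.28 mg/L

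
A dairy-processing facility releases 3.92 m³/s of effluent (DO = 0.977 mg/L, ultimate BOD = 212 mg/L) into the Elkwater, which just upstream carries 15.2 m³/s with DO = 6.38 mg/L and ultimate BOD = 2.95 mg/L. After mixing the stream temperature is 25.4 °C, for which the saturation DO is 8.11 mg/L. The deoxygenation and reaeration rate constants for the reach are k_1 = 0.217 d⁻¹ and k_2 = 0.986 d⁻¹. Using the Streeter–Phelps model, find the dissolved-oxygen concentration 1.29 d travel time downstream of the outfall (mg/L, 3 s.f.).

DO ≈ 1.17 mg/L

Mixed DO = (15.2×6.38 + 3.92×0.977)/(15.2+3.92) = 100.8/19.12 = 5.272 mg/L.
Mixed L₀ = (15.2×2.95 + 3.92×212)/(19.12) = 875.9/19.12 = 45.81 mg/L.
Initial deficit D₀ = C_s − DO₀ = 8.11 − 5.272 = 2.838 mg/L.
D(1.29) = [0.217×45.81/(0.986−0.217)](e^(−0.217×1.29) − e^(−0.986×1.29)) + 2.838 e^(−0.986×1.29)
= 12.93 × (0.7558 − 0.2803) + 2.838 × 0.2803 = 6.943 mg/L.
DO = 8.11 − 6.943 = 1.167 mg/L.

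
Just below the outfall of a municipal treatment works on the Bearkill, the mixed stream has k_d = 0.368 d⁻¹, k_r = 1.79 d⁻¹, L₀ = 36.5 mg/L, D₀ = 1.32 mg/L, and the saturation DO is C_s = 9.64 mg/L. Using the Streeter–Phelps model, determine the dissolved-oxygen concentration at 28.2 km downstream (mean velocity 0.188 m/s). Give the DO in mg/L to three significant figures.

Travel time t = x/v = 28.2 km / (0.188 m/s) = 28200 m / 0.188 m/s = 150000 s = 1.736 d.
k_d L₀/(k_r−k_d) = 0.368×36.5/(1.79−0.368) = 13.43/1.422 = 9.446 mg/L.
e^(−k_d t) = e^(−0.368×1.736) = 0.5279; e^(−k_r t) = e^(−1.79×1.736) = 0.04471.
D = 9.446 × (0.5279 − 0.04471) + 1.32 × 0.04471 = 4.564 + 0.05901 = 4.623 mg/L.
DO = C_s − D = 9.64 − 4.623 = 5.017 mg/L.

DO ≈ 5.02 mg/L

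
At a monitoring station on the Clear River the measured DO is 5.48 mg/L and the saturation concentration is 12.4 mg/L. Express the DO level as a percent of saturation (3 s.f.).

% saturation = C/C_s × 100 = 5.48/12.4 × 100 = 44.2 %.

44.2 % saturation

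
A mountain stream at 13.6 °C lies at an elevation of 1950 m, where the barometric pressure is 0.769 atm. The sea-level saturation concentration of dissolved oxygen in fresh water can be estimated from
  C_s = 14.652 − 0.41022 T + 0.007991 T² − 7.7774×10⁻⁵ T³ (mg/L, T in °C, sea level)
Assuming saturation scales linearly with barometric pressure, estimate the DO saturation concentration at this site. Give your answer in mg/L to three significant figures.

C_s ≈ 7.96 mg/L

At sea level: C_s = 14.652 − 0.41022×13.6 + 0.007991×13.6² − 7.7774×10⁻⁵×13.6³ = 10.36 mg/L.
Pressure correction: C_s' = 10.36 × 0.769 = 7.963 mg/L.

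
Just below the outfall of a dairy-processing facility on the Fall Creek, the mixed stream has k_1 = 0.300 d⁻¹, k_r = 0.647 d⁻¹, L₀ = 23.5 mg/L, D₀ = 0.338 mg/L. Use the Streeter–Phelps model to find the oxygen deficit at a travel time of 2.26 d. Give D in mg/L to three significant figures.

k_1 L₀/(k_r−k_1) = 0.300×23.5/(0.647−0.300) = 7.050/0.3470 = 20.32 mg/L.
e^(−k_1 t) = e^(−0.300×2.260) = 0.5076; e^(−k_r t) = e^(−0.647×2.260) = 0.2317.
D = 20.32 × (0.5076 − 0.2317) + 0.338 × 0.2317 = 5.606 + 0.07832 = 5.684 mg/L.

D ≈ 5.68 mg/L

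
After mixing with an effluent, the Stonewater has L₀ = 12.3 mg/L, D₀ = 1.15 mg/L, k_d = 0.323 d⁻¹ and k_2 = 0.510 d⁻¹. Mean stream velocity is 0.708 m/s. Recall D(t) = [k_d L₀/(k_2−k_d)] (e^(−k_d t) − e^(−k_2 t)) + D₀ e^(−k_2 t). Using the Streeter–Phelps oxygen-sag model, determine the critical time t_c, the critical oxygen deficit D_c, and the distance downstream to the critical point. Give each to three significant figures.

t_c ≈ 2.14 d; D_c ≈ 3.90 mg/L; x_c ≈ 131 km

At the critical point dD/dt = 0, so k_d L₀ e^(−k_d t) = k_2 D. Substituting D(t) from the Streeter–Phelps equation and solving for t gives
t_c = ln[(k_2/k_d)(1 − D₀(k_2−k_d)/(k_d L₀))] / (k_2−k_d).
Here k_2−k_d = 0.1870 d⁻¹ and 1 − D₀(k_2−k_d)/(k_d L₀) = 1 − 1.15×0.1870/(0.323×12.3) = 0.9459, so
t_c = ln(1.579 × 0.9459) / 0.1870 = 0.4011 / 0.1870 = 2.145 d.
D_c = (k_d/k_2) L₀ e^(−k_d t_c) = (0.323/0.510) × 12.3 × e^(−0.323×2.145) = 0.6333 × 12.3 × 0.5002 = 3.896 mg/L.
x_c = v t_c = 0.708 m/s × 2.145 d × 86400 s/d = 131200 m ≈ 131 km.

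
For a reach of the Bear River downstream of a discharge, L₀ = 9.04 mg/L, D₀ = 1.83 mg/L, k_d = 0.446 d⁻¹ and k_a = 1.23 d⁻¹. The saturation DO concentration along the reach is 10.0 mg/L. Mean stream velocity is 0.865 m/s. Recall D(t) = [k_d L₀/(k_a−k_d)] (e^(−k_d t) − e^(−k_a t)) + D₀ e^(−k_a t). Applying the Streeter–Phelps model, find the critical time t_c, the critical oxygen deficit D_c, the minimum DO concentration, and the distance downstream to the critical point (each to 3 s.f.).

t_c ≈ 0.733 d; D_c ≈ 2.36 mg/L; min DO ≈ 7.64 mg/L; x_c ≈ 54.8 km

At the critical point dD/dt = 0, so k_d L₀ e^(−k_d t) = k_a D. Substituting D(t) from the Streeter–Phelps equation and solving for t gives
t_c = ln[(k_a/k_d)(1 − D₀(k_a−k_d)/(k_d L₀))] / (k_a−k_d).
Here k_a−k_d = 0.7840 d⁻¹ and 1 − D₀(k_a−k_d)/(k_d L₀) = 1 − 1.83×0.7840/(0.446×9.04) = 0.6442, so
t_c = ln(2.758 × 0.6442) / 0.7840 = 0.5746 / 0.7840 = 0.7329 d.
D_c = (k_d/k_a) L₀ e^(−k_d t_c) = (0.446/1.23) × 9.04 × e^(−0.446×0.7329) = 0.3626 × 9.04 × 0.7212 = 2.364 mg/L.
Minimum DO = C_s − D_c = 10.0 − 2.364 = 7.636 mg/L.
x_c = v t_c = 0.865 m/s × 0.7329 d × 86400 s/d = 54780 m ≈ 54.8 km.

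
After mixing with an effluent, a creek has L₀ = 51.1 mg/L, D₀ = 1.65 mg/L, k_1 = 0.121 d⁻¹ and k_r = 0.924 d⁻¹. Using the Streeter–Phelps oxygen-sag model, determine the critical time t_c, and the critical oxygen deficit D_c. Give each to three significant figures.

t_c ≈ 2.23 d; D_c ≈ 5.11 mg/L

With k_r/k_1 = 7.636 and 1 − D₀(k_r−k_1)/(k_1 L₀) = 0.7857,
t_c = ln(7.636 × 0.7857) / (0.924 − 0.121) = ln(6.000) / 0.8030 = 1.792/0.8030 = 2.231 d.
D_c = (k_1/k_r) L₀ e^(−k_1 t_c) = (0.121/0.924) × 51.1 × e^(−0.121×2.231) = 0.1310 × 51.1 × 0.7634 = 5.108 mg/L.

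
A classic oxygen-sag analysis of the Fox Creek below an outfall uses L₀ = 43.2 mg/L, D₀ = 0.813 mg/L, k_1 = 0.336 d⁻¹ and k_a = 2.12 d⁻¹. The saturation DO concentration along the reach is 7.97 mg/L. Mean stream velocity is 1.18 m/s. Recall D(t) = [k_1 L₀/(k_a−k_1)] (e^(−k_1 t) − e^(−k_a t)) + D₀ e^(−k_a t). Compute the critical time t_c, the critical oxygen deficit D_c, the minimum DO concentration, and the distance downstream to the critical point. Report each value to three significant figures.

t_c = [1/(k_a−k_1)] ln[(k_a/k_1)(1 − D₀(k_a−k_1)/(k_1 L₀))]
= [1/(2.12−0.336)] ln[(2.12/0.336)(1 − 0.813×1.784/(0.336×43.2))]
= (1/1.784) ln[6.310 × 0.9001] = 0.5605 × ln(5.679) = 0.5605 × 1.737 = 0.9735 d.
L(t_c) = L₀ e^(−k_1 t_c) = 43.2 × 0.7210 = 31.15 mg/L, and at the critical point k_a D_c = k_1 L, so D_c = (0.336/2.12) × 31.15 = 4.937 mg/L.
Minimum DO = C_s − D_c = 7.97 − 4.937 = 3.033 mg/L.
x_c = v t_c = 1.18 m/s × 0.9735 d × 86400 s/d = 99250 m ≈ 99.3 km.

t_c ≈ 0.974 d; D_c ≈ 4.94 mg/L; min DO ≈ 3.03 mg/L; x_c ≈ 99.3 km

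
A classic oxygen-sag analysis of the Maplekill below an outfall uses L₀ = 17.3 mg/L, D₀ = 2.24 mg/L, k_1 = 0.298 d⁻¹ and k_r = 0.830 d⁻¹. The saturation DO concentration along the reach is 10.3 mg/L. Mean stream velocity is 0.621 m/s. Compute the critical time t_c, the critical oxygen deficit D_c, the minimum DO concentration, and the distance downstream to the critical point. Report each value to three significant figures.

At the critical point dD/dt = 0, so k_1 L₀ e^(−k_1 t) = k_r D. Substituting D(t) from the Streeter–Phelps equation and solving for t gives
t_c = ln[(k_r/k_1)(1 − D₀(k_r−k_1)/(k_1 L₀))] / (k_r−k_1).
Here k_r−k_1 = 0.5320 d⁻¹ and 1 − D₀(k_r−k_1)/(k_1 L₀) = 1 − 2.24×0.5320/(0.298×17.3) = 0.7688, so
t_c = ln(2.785 × 0.7688) / 0.5320 = 0.7615 / 0.5320 = 1.431 d.
D_c = (k_1/k_r) L₀ e^(−k_1 t_c) = (0.298/0.830) × 17.3 × e^(−0.298×1.431) = 0.3590 × 17.3 × 0.6528 = 4.055 mg/L.
Minimum DO = C_s − D_c = 10.3 − 4.055 = 6.245 mg/L.
x_c = v t_c = 0.621 m/s × 1.431 d × 86400 s/d = 76800 m ≈ 76.8 km.

t_c ≈ 1.43 d; D_c ≈ 4.05 mg/L; min DO ≈ 6.25 mg/L; x_c ≈ 76.8 km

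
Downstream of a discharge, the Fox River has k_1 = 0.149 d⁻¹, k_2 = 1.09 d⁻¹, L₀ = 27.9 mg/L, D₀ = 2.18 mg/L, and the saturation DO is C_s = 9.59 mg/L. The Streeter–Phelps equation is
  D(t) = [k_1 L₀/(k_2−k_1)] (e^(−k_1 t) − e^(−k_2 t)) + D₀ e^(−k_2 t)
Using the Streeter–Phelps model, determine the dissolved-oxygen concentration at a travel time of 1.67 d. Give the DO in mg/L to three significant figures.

k_1 L₀/(k_2−k_1) = 0.149×27.9/(1.09−0.149) = 4.157/0.9410 = 4.418 mg/L.
e^(−k_1 t) = e^(−0.149×1.670) = 0.7797; e^(−k_2 t) = e^(−1.09×1.670) = 0.1620.
D = 4.418 × (0.7797 − 0.1620) + 2.18 × 0.1620 = 2.729 + 0.3531 = 3.082 mg/L.
DO = C_s − D = 9.59 − 3.082 = 6.508 mg/L.

DO ≈ 6.51 mg/L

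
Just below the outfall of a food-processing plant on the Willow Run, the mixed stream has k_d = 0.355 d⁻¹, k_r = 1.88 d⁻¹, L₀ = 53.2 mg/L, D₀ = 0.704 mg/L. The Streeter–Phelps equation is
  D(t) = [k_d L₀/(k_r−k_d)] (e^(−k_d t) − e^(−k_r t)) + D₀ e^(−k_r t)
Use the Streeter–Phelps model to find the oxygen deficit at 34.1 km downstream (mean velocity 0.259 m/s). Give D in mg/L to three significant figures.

D ≈ 6.54 mg/L

Travel time t = x/v = 34.1 km / (0.259 m/s) = 34100 m / 0.259 m/s = 131700 s = 1.524 d.
k_d L₀/(k_r−k_d) = 0.355×53.2/(1.88−0.355) = 18.89/1.525 = 12.38 mg/L.
e^(−k_d t) = e^(−0.355×1.524) = 0.5822; e^(−k_r t) = e^(−1.88×1.524) = 0.05699.
D = 12.38 × (0.5822 − 0.05699) + 0.704 × 0.05699 = 6.504 + 0.04012 = 6.544 mg/L.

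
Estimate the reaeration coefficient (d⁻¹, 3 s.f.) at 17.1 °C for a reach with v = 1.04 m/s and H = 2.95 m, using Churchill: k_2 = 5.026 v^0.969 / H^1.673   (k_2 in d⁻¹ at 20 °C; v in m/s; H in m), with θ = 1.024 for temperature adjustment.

k_2 ≈ 0.798 d⁻¹

k_2(20) = 5.026 × 1.04^0.969 / 2.95^1.673 = 5.026 × 1.039 / 6.110 = 0.8545 d⁻¹.
k_2(17.1) = 0.8545 × 1.024^(17.1−20) = 0.8545 × 0.9335 = 0.7977 d⁻¹.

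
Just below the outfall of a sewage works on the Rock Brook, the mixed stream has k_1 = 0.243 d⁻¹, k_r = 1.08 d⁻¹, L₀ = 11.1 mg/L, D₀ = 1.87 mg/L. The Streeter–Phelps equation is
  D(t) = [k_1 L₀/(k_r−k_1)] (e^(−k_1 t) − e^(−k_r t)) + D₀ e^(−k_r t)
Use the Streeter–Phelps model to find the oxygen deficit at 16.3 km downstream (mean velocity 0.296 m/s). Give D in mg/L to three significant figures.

D ≈ 2.08 mg/L

Travel time t = x/v = 16.3 km / (0.296 m/s) = 16300 m / 0.296 m/s = 55070 s = 0.6374 d.
k_1 L₀/(k_r−k_1) = 0.243×11.1/(1.08−0.243) = 2.697/0.8370 = 3.223 mg/L.
e^(−k_1 t) = e^(−0.243×0.6374) = 0.8565; e^(−k_r t) = e^(−1.08×0.6374) = 0.5024.
D = 3.223 × (0.8565 − 0.5024) + 1.87 × 0.5024 = 1.141 + 0.9395 = 2.081 mg/L.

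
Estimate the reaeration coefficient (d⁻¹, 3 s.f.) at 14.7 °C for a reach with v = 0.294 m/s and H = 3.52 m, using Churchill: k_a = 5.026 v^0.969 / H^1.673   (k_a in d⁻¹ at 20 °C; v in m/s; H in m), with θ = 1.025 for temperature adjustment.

k_a ≈ 0.164 d⁻¹

k_a(20) = 5.026 × 0.294^0.969 / 3.52^1.673 = 5.026 × 0.3054 / 8.210 = 0.1869 d⁻¹.
k_a(14.7) = 0.1869 × 1.025^(14.7−20) = 0.1869 × 0.8773 = 0.1640 d⁻¹.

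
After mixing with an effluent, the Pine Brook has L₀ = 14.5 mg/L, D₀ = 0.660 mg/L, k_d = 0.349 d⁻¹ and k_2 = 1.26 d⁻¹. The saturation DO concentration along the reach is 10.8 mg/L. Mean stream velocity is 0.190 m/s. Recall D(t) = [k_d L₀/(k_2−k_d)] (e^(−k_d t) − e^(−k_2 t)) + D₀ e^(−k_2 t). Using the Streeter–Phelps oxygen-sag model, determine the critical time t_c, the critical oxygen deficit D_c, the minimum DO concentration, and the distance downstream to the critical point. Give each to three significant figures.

t_c ≈ 1.27 d; D_c ≈ 2.58 mg/L; min DO ≈ 8.22 mg/L; x_c ≈ 20.9 km

With k_2/k_d = 3.610 and 1 − D₀(k_2−k_d)/(k_d L₀) = 0.8812,
t_c = ln(3.610 × 0.8812) / (1.26 − 0.349) = ln(3.181) / 0.9110 = 1.157/0.9110 = 1.270 d.
L(t_c) = L₀ e^(−k_d t_c) = 14.5 × 0.6419 = 9.307 mg/L, and at the critical point k_2 D_c = k_d L, so D_c = (0.349/1.26) × 9.307 = 2.578 mg/L.
Minimum DO = C_s − D_c = 10.8 − 2.578 = 8.222 mg/L.
x_c = v t_c = 0.190 m/s × 1.270 d × 86400 s/d = 20850 m ≈ 20.9 km.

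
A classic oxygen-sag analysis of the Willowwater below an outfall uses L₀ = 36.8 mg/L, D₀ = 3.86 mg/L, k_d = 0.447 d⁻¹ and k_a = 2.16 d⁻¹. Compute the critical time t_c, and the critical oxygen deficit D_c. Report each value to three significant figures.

At the critical point dD/dt = 0, so k_d L₀ e^(−k_d t) = k_a D. Substituting D(t) from the Streeter–Phelps equation and solving for t gives
t_c = ln[(k_a/k_d)(1 − D₀(k_a−k_d)/(k_d L₀))] / (k_a−k_d).
Here k_a−k_d = 1.713 d⁻¹ and 1 − D₀(k_a−k_d)/(k_d L₀) = 1 − 3.86×1.713/(0.447×36.8) = 0.5980, so
t_c = ln(4.832 × 0.5980) / 1.713 = 1.061 / 1.713 = 0.6195 d.
D_c = (k_d/k_a) L₀ e^(−k_d t_c) = (0.447/2.16) × 36.8 × e^(−0.447×0.6195) = 0.2069 × 36.8 × 0.7581 = 5.773 mg/L.

t_c ≈ 0.619 d; D_c ≈ 5.77 mg/L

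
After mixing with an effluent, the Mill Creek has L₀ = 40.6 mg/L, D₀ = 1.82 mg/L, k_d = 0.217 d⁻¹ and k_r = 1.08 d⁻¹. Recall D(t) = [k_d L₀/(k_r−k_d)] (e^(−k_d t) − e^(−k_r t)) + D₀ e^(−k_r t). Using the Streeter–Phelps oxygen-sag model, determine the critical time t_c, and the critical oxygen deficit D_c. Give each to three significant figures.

t_c ≈ 1.63 d; D_c ≈ 5.72 mg/L

With k_r/k_d = 4.977 and 1 − D₀(k_r−k_d)/(k_d L₀) = 0.8217,
t_c = ln(4.977 × 0.8217) / (1.08 − 0.217) = ln(4.090) / 0.8630 = 1.408/0.8630 = 1.632 d.
D_c = (k_d/k_r) L₀ e^(−k_d t_c) = (0.217/1.08) × 40.6 × e^(−0.217×1.632) = 0.2009 × 40.6 × 0.7018 = 5.725 mg/L.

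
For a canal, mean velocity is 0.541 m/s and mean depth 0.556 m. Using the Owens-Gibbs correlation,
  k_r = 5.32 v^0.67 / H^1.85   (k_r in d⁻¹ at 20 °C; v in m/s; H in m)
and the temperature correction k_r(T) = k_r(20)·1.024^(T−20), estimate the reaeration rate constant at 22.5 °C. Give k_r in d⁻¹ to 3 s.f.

k_r(20) = 5.32 × 0.541^0.67 / 0.556^1.85 = 5.32 × 0.6626 / 0.3376 = 10.44 d⁻¹.
k_r(22.5) = 10.44 × 1.024^(22.5−20) = 10.44 × 1.061 = 11.08 d⁻¹.

k_r ≈ 11.1 d⁻¹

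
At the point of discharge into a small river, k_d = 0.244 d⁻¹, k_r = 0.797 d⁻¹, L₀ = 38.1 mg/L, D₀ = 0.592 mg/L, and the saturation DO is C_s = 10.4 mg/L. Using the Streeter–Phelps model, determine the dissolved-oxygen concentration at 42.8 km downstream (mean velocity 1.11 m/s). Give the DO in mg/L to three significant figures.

DO ≈ 6.69 mg/L

Travel time t = x/v = 42.8 km / (1.11 m/s) = 42800 m / 1.11 m/s = 38560 s = 0.4463 d.
k_d L₀/(k_r−k_d) = 0.244×38.1/(0.797−0.244) = 9.296/0.5530 = 16.81 mg/L.
e^(−k_d t) = e^(−0.244×0.4463) = 0.8968; e^(−k_r t) = e^(−0.797×0.4463) = 0.7007.
D = 16.81 × (0.8968 − 0.7007) + 0.592 × 0.7007 = 3.297 + 0.4148 = 3.712 mg/L.
DO = C_s − D = 10.4 − 3.712 = 6.688 mg/L.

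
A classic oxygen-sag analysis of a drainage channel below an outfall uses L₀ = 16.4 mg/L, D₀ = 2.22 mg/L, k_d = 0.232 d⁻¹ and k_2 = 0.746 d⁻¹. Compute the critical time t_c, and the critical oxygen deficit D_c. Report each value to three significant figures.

t_c = [1/(k_2−k_d)] ln[(k_2/k_d)(1 − D₀(k_2−k_d)/(k_d L₀))]
= [1/(0.746−0.232)] ln[(0.746/0.232)(1 − 2.22×0.5140/(0.232×16.4))]
= (1/0.5140) ln[3.216 × 0.7001] = 1.946 × ln(2.251) = 1.946 × 0.8114 = 1.579 d.
L(t_c) = L₀ e^(−k_d t_c) = 16.4 × 0.6933 = 11.37 mg/L, and at the critical point k_2 D_c = k_d L, so D_c = (0.232/0.746) × 11.37 = 3.536 mg/L.

t_c ≈ 1.58 d; D_c ≈ 3.54 mg/L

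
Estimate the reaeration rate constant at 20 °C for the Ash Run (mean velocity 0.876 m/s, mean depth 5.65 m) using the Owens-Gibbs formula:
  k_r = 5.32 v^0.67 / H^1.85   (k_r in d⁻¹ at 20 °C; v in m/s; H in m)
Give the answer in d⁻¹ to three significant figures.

k_r ≈ 0.198 d⁻¹

k_r = 5.32 × 0.876^0.67 / 5.65^1.85 = 5.32 × 0.9151 / 24.62 = 0.1977 d⁻¹.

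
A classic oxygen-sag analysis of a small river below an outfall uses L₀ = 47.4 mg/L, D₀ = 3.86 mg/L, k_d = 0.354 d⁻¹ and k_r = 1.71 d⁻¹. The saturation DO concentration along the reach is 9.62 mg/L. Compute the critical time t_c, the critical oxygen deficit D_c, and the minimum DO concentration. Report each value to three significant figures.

t_c ≈ 0.886 d; D_c ≈ 7.17 mg/L; min DO ≈ 2.45 mg/L

At the critical point dD/dt = 0, so k_d L₀ e^(−k_d t) = k_r D. Substituting D(t) from the Streeter–Phelps equation and solving for t gives
t_c = ln[(k_r/k_d)(1 − D₀(k_r−k_d)/(k_d L₀))] / (k_r−k_d).
Here k_r−k_d = 1.356 d⁻¹ and 1 − D₀(k_r−k_d)/(k_d L₀) = 1 − 3.86×1.356/(0.354×47.4) = 0.6881, so
t_c = ln(4.831 × 0.6881) / 1.356 = 1.201 / 1.356 = 0.8858 d.
L(t_c) = L₀ e^(−k_d t_c) = 47.4 × 0.7308 = 34.64 mg/L, and at the critical point k_r D_c = k_d L, so D_c = (0.354/1.71) × 34.64 = 7.171 mg/L.
Minimum DO = C_s − D_c = 9.62 − 7.171 = 2.449 mg/L.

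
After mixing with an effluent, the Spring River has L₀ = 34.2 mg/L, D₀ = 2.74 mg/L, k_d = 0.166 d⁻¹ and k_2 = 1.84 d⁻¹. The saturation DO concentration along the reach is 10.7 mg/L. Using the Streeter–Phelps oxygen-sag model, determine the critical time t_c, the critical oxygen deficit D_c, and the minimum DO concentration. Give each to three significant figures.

t_c ≈ 0.451 d; D_c ≈ 2.86 mg/L; min DO ≈ 7.84 mg/L

At the critical point dD/dt = 0, so k_d L₀ e^(−k_d t) = k_2 D. Substituting D(t) from the Streeter–Phelps equation and solving for t gives
t_c = ln[(k_2/k_d)(1 − D₀(k_2−k_d)/(k_d L₀))] / (k_2−k_d).
Here k_2−k_d = 1.674 d⁻¹ and 1 − D₀(k_2−k_d)/(k_d L₀) = 1 − 2.74×1.674/(0.166×34.2) = 0.1921, so
t_c = ln(11.08 × 0.1921) / 1.674 = 0.7557 / 1.674 = 0.4514 d.
L(t_c) = L₀ e^(−k_d t_c) = 34.2 × 0.9278 = 31.73 mg/L, and at the critical point k_2 D_c = k_d L, so D_c = (0.166/1.84) × 31.73 = 2.863 mg/L.
Minimum DO = C_s − D_c = 10.7 − 2.863 = 7.837 mg/L.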